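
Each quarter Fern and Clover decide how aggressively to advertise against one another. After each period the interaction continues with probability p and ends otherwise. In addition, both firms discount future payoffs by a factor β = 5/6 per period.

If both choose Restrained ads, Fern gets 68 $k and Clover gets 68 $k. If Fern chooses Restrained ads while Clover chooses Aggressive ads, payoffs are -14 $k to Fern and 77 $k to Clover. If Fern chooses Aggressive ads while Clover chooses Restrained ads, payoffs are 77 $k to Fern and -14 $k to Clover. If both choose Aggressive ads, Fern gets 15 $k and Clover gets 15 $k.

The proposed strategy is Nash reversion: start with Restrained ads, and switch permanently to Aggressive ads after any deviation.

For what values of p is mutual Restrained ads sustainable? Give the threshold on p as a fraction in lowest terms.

27/155

Expected continuation weight on next period's payoff is β·p = 5/6·p, which plays the role of the discount factor.
Cooperation requires 5/6·p ≥ (77−68)/(77−15) = 9/62, hence p ≥ 27/155.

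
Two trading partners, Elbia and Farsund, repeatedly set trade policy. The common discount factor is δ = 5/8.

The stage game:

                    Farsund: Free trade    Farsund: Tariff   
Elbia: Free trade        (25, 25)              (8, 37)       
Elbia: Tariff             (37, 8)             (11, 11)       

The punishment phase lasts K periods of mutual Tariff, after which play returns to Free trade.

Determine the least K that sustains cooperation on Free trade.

2

IC: δ(1−δ^K)/(1−δ) ≥ (37−25)/(25−11) = 6/7.
With δ = 5/8: need 1 − δ^K ≥ 6/7·(1−5/8)/(5/8), i.e. δ^K ≤ 0.4857.
Since (5/8)^1 = 0.6250 and (5/8)^2 = 0.3906, the smallest such K is 2.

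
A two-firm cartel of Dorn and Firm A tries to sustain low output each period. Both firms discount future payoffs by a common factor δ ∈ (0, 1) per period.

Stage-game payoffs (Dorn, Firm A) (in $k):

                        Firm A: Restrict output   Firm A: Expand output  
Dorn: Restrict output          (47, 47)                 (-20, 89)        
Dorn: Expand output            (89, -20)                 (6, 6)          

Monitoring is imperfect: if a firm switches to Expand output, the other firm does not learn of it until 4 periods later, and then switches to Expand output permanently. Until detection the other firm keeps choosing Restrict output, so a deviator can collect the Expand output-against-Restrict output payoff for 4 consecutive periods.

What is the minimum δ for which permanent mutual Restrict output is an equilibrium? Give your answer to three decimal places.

0.843

Deviating for the 4 undetected periods gains 89−47 = 42 per period over cooperation, then loses 47−6 = 41 per period forever once punishment starts.
Gain: 42(1 + δ + … + δ^3); loss: 41·δ^4/(1−δ).
No profitable deviation ⇔ 42(1−δ^4) ≤ 41·δ^4, i.e. δ^4 ≥ 42/(42+41) = 42/83.
Hence δ ≥ (42/83)^(1/4) ≈ 0.843.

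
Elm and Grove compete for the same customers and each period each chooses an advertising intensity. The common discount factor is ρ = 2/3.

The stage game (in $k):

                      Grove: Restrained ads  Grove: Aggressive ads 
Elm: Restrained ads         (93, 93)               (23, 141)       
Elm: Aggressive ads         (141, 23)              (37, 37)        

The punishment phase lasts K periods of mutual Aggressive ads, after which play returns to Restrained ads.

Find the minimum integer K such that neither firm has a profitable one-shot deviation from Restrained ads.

IC: ρ(1−ρ^K)/(1−ρ) ≥ (141−93)/(93−37) = 6/7.
With ρ = 2/3: need 1 − ρ^K ≥ 6/7·(1−2/3)/(2/3), i.e. ρ^K ≤ 0.5714.
Since (2/3)^1 = 0.6667 and (2/3)^2 = 0.4444, the smallest such K is 2.

2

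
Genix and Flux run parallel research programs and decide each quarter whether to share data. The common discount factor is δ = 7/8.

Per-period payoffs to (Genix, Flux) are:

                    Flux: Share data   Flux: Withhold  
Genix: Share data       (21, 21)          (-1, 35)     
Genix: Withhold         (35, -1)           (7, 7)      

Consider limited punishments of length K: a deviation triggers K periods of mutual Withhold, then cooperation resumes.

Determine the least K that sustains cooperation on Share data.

No profitable deviation requires (21−7)(δ+…+δ^K) ≥ 35−21, i.e. δ+…+δ^K ≥ 1 ≈ 1.0000.
With δ = 7/8, the partial sums are K=1: 0.8750, K=2: 1.6406.
K = 2 is the first length at which the sum reaches 1.0000.

2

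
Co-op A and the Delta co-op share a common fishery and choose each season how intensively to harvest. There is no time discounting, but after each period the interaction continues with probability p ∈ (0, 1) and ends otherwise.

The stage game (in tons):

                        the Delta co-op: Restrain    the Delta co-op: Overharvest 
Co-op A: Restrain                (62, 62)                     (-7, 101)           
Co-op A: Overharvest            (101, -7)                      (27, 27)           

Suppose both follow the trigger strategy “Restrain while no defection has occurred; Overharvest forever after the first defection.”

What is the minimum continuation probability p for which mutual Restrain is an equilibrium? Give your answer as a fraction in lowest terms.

With no time discounting, the continuation probability p plays the role of the discount factor.
Grim-trigger IC: 62/(1−p) ≥ 101 + 27p/(1−p) ⇒ p ≥ (101−62)/(101−27) = 39/74.

39/74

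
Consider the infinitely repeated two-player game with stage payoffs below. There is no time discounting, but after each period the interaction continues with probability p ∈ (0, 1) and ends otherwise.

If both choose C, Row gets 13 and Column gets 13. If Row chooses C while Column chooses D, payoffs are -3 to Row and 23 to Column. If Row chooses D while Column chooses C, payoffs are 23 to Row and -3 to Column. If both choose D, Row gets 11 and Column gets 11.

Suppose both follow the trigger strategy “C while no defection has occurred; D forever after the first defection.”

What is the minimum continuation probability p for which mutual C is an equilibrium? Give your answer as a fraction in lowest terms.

Expected cooperation value is 13 + p·13 + p²·13 + … = 13/(1−p); deviation gives 23 + p·11/(1−p).
13 ≥ 23(1−p) + 11p ⇒ 12p ≥ 10 ⇒ p ≥ 10/12 = 5/6.

5/6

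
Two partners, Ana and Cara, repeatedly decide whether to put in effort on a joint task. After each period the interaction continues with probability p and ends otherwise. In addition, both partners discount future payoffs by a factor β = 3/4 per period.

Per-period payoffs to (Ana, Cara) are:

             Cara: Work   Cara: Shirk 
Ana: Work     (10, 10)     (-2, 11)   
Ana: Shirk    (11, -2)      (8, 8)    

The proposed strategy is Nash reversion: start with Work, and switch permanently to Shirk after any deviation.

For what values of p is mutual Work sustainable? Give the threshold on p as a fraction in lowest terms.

4/9

Expected continuation weight on next period's payoff is β·p = 3/4·p, which plays the role of the discount factor.
Cooperation requires 3/4·p ≥ (11−10)/(11−8) = 1/3, hence p ≥ 4/9.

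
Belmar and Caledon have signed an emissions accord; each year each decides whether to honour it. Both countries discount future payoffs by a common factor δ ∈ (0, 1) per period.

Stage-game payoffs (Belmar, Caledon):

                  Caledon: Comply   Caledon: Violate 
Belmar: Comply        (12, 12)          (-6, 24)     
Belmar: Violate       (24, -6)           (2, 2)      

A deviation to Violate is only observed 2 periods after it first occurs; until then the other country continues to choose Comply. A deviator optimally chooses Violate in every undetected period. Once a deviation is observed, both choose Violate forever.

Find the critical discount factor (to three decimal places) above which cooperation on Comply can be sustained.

A deviator earns 24 for 2 periods, then 2 forever; cooperating earns 12 forever. Multiplying the IC by (1−δ):
12 ≥ 24(1−δ^2) + 2δ^2, so 22·δ^2 ≥ 12 and δ^2 ≥ 6/11.
δ ≥ (6/11)^(1/2) ≈ 0.739.

0.739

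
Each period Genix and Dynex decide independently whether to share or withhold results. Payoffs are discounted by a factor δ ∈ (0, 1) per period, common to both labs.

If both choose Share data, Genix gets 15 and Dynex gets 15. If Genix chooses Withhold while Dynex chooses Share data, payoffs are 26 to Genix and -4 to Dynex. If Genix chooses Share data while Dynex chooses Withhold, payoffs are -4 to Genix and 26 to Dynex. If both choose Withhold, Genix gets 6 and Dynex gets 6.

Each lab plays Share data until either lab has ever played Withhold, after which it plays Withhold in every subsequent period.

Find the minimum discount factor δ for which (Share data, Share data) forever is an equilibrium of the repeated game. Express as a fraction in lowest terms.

Under grim trigger the critical discount factor is (T−C)/(T−P) with T = 26, C = 15, P = 6.
δ* = (26−15)/(26−6) = 11/20.

11/20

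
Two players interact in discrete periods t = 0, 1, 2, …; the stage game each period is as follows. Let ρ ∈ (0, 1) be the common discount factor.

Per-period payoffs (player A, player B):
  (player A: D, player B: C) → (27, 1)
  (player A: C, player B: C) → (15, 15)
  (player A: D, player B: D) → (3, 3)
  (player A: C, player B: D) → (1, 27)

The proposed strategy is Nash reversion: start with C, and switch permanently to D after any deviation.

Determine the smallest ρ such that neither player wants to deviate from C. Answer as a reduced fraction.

15/(1−ρ) ≥ 27 + 3ρ/(1−ρ)
15 ≥ 27 − 24ρ
ρ ≥ 12/24 = 1/2.

1/2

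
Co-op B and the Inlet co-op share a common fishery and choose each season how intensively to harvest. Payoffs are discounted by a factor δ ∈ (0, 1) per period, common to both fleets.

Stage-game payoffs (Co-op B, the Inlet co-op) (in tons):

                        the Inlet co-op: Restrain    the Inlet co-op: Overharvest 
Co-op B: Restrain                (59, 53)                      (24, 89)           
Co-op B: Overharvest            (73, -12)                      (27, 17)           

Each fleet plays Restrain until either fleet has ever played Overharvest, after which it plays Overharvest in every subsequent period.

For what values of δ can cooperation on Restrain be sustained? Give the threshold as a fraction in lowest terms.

1/2

Co-op B: cooperation gives 59 each period; deviation gives 73 once then 27 forever.
  59/(1−δ) ≥ 73 + 27δ/(1−δ) ⇒ δ ≥ 14/46 = 7/23.
the Inlet co-op: cooperation gives 53 each period; deviation gives 89 once then 17 forever.
  δ ≥ 36/72 = 1/2.
Both must hold, so the binding constraint is the Inlet co-op's: δ ≥ 1/2.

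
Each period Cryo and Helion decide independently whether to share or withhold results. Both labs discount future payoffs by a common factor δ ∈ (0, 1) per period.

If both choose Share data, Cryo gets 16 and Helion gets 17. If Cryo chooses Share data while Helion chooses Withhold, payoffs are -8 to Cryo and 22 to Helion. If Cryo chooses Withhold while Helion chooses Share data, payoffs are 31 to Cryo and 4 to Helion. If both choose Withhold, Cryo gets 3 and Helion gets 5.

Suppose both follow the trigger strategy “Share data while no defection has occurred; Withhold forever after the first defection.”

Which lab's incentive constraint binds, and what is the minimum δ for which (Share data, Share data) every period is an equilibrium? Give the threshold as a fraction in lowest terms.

Cryo's threshold: (31−16)/(31−3) = 15/28.
Helion's threshold: (22−17)/(22−5) = 5/17.
15/28 > 5/17, so Cryo binds and δ* = 15/28.

Cryo; δ ≥ 15/28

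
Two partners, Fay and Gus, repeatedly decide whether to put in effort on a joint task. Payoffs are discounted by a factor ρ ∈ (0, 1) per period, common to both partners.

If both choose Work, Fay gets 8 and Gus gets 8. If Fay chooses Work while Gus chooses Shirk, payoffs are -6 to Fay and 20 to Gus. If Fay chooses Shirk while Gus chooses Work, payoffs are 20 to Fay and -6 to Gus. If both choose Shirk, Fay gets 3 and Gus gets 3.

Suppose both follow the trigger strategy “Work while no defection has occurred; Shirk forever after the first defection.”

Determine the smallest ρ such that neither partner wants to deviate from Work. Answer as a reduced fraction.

Under grim trigger the critical discount factor is (T−C)/(T−P) with T = 20, C = 8, P = 3.
ρ* = (20−8)/(20−3) = 12/17.

12/17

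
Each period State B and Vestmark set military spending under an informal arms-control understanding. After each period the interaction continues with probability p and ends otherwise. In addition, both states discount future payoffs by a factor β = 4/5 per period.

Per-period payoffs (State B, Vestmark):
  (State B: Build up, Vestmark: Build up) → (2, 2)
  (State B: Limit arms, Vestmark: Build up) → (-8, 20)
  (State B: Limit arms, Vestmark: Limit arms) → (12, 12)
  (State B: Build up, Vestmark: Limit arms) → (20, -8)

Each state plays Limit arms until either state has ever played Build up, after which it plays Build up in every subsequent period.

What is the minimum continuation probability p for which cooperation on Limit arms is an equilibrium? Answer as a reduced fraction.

5/9

With continuation probability p and discount β, the effective per-period discount factor is βp.
Grim-trigger IC: βp ≥ (20−12)/(20−2) = 4/9.
So p ≥ (4/9)/(4/5) = 5/9.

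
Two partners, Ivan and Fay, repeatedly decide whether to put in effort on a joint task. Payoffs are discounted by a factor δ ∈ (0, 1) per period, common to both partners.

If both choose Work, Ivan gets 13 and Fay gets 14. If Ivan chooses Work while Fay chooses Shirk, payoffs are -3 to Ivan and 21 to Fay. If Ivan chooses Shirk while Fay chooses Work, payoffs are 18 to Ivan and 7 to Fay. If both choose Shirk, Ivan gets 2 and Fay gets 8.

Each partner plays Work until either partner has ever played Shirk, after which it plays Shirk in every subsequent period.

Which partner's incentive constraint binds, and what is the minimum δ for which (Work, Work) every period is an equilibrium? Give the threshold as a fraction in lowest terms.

Ivan: cooperation gives 13 each period; deviation gives 18 once then 2 forever.
  13/(1−δ) ≥ 18 + 2δ/(1−δ) ⇒ δ ≥ 5/16.
Fay: cooperation gives 14 each period; deviation gives 21 once then 8 forever.
  δ ≥ 7/13.
Both must hold, so the binding constraint is Fay's: δ ≥ 7/13.

Fay; δ ≥ 7/13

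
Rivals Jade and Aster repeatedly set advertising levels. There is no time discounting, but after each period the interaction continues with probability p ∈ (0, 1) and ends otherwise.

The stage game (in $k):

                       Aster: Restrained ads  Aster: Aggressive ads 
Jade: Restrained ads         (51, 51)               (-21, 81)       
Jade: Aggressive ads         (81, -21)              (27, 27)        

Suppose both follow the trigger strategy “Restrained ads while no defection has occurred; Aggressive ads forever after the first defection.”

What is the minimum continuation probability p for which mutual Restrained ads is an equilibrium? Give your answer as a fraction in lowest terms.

5/9

With no time discounting, the continuation probability p plays the role of the discount factor.
Grim-trigger IC: 51/(1−p) ≥ 81 + 27p/(1−p) ⇒ p ≥ (81−51)/(81−27) = 5/9.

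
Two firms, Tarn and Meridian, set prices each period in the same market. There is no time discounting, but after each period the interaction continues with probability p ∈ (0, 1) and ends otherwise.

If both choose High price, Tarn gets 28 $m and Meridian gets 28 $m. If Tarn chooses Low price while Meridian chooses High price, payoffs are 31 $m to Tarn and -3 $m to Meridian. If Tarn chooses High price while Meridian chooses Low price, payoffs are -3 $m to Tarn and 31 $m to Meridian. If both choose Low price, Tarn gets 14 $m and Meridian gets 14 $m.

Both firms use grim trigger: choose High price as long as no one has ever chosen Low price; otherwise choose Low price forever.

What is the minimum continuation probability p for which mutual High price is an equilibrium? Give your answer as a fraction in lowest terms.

Expected cooperation value is 28 + p·28 + p²·28 + … = 28/(1−p); deviation gives 31 + p·14/(1−p).
28 ≥ 31(1−p) + 14p ⇒ 17p ≥ 3 ⇒ p ≥ 3/17.

3/17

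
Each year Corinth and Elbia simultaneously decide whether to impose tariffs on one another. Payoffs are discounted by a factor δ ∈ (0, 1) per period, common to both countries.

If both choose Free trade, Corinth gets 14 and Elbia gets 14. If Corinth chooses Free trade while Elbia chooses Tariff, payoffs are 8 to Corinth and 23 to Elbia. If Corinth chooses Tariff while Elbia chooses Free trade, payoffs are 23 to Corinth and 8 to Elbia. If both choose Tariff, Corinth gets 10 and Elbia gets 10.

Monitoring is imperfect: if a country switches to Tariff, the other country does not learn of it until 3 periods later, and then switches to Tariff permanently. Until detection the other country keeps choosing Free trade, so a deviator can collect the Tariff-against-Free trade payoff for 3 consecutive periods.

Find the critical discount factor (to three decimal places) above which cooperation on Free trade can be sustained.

0.885

The best deviation is to choose Tariff for all 3 undetected periods, earning 23 each, then 10 forever once detected.
Deviation value: 23(1−δ^3)/(1−δ) + 10δ^3/(1−δ); cooperation value: 14/(1−δ).
IC: 14 ≥ 23(1−δ^3) + 10δ^3 = 23 − 13δ^3.
So δ^3 ≥ 9/13, giving δ ≥ (9/13)^(1/3) ≈ 0.885.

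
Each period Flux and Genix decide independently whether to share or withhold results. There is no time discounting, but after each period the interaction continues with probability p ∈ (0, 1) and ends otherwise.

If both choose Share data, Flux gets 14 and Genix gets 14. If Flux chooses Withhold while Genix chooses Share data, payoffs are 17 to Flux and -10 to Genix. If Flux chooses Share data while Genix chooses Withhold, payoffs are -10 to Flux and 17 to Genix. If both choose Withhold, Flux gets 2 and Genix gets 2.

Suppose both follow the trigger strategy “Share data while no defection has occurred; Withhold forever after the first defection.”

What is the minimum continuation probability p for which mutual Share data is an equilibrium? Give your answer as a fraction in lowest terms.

Expected cooperation value is 14 + p·14 + p²·14 + … = 14/(1−p); deviation gives 17 + p·2/(1−p).
14 ≥ 17(1−p) + 2p ⇒ 15p ≥ 3 ⇒ p ≥ 3/15 = 1/5.

1/5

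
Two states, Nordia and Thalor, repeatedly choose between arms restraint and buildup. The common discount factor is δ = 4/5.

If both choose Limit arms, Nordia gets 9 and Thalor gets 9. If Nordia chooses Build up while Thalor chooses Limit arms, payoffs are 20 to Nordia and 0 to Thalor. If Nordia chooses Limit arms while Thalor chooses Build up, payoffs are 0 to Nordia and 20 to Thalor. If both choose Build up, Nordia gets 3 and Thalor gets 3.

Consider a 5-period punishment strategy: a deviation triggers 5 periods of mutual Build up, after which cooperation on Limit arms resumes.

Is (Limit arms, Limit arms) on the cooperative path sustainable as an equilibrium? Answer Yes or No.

Yes

Comparing payoff streams over the 6 periods until play realigns: cooperate → 9(1+δ+…+δ^5); deviate → 20 + 3(δ+…+δ^5).
Cooperation is sustained iff (9−3)(δ+…+δ^5) ≥ 20−9.
δ+…+δ^5 = 4/5·(1−(4/5)^5)/(1−4/5) = 2.6893, and (20−9)/(9−3) = 1.8333.
2.6893 ≥ 1.8333, so cooperation is sustainable.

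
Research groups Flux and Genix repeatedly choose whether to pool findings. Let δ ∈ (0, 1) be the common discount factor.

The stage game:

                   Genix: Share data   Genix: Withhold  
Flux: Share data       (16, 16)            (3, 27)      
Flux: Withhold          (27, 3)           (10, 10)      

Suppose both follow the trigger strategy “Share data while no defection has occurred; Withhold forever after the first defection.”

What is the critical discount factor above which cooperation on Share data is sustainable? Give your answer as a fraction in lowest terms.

16/(1−δ) ≥ 27 + 10δ/(1−δ)
16 ≥ 27 − 17δ
δ ≥ 11/17.

11/17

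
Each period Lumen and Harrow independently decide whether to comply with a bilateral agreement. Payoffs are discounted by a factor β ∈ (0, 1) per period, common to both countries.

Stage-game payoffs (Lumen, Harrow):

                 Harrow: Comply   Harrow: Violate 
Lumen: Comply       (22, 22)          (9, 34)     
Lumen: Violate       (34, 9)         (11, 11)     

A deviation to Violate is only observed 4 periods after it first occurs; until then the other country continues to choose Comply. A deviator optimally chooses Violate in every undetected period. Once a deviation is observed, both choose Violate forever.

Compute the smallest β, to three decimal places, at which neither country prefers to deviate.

A deviator earns 34 for 4 periods, then 11 forever; cooperating earns 22 forever. Multiplying the IC by (1−β):
22 ≥ 34(1−β^4) + 11β^4, so 23·β^4 ≥ 12 and β^4 ≥ 12/23.
β ≥ (12/23)^(1/4) ≈ 0.850.

0.850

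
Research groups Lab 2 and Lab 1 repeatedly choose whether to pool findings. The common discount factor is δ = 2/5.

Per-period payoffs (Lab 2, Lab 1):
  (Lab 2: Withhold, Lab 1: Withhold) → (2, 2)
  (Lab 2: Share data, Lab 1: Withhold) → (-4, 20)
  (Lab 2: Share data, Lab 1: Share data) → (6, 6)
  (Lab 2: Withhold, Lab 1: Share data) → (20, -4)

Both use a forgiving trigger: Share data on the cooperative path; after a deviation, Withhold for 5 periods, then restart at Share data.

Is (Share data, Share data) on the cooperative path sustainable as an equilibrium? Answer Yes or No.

No

IC: δ+…+δ^5 ≥ (20−6)/(6−2) = 7/2.
At δ = 2/5: partial sum = 0.6598 < 3.5000. Cooperation not sustainable.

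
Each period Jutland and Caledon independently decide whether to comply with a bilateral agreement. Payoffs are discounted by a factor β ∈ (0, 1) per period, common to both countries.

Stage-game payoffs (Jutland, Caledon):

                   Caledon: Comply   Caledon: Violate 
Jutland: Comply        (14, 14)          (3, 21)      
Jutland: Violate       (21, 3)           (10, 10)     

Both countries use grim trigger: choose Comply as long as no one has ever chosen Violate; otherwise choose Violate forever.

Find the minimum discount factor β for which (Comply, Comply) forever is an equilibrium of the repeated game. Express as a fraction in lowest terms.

7/11

One-period gain from deviating is 21 − 14 = 7. The loss is 14 − 10 = 4 in every subsequent period, with present value 4·β/(1−β).
Deviation is unprofitable when 4·β/(1−β) ≥ 7, i.e. β/(1−β) ≥ 7/4.
Equivalently β ≥ 7/(7+4) = 7/11.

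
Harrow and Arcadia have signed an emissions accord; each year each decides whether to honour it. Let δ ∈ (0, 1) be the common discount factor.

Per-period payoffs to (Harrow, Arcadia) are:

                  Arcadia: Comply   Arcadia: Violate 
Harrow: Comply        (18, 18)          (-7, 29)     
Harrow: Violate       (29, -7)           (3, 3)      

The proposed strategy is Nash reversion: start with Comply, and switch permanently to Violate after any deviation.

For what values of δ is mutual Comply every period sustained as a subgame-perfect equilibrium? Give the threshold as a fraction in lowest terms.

One-period gain from deviating is 29 − 18 = 11. The loss is 18 − 3 = 15 in every subsequent period, with present value 15·δ/(1−δ).
Deviation is unprofitable when 15·δ/(1−δ) ≥ 11, i.e. δ/(1−δ) ≥ 11/15.
Equivalently δ ≥ 11/(11+15) = 11/26.

11/26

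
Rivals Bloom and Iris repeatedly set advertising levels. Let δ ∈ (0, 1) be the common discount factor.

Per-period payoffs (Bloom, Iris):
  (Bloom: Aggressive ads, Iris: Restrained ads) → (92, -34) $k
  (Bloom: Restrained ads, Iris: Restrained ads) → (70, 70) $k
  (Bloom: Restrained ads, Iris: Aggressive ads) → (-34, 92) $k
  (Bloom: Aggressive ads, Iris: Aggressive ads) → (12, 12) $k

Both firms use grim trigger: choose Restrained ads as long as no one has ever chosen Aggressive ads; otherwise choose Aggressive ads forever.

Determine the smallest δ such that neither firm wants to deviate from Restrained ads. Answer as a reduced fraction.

11/40

Cooperation forever yields 70 each period: 70/(1−δ).
Deviating yields 92 once, then 12 forever: 92 + 12δ/(1−δ).
No profitable deviation requires 70/(1−δ) ≥ 92 + 12δ/(1−δ).
Multiplying by (1−δ): 70 ≥ 92(1−δ) + 12δ = 92 − 80δ.
So 80δ ≥ 22, i.e. δ ≥ 22/80 = 11/40.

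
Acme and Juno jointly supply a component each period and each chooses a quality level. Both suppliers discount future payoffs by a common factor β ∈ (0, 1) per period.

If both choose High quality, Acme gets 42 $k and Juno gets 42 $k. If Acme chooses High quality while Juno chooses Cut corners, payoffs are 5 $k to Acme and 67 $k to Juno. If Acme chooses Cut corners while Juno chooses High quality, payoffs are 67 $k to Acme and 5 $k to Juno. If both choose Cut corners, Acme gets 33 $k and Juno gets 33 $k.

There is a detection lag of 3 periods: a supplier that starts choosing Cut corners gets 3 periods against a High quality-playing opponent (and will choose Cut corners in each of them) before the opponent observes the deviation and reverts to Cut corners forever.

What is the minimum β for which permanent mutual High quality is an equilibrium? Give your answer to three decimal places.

The best deviation is to choose Cut corners for all 3 undetected periods, earning 67 each, then 33 forever once detected.
Deviation value: 67(1−β^3)/(1−β) + 33β^3/(1−β); cooperation value: 42/(1−β).
IC: 42 ≥ 67(1−β^3) + 33β^3 = 67 − 34β^3.
So β^3 ≥ 25/34, giving β ≥ (25/34)^(1/3) ≈ 0.903.

0.903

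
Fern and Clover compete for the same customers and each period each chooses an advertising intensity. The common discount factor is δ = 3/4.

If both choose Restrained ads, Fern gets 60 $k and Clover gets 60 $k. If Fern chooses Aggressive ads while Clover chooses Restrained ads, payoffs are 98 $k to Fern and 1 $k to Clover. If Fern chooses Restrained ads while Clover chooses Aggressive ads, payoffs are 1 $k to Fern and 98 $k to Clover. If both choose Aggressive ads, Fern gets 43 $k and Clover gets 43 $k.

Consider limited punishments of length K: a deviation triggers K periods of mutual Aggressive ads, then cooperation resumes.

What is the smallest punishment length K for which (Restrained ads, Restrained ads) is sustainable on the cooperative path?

No profitable deviation requires (60−43)(δ+…+δ^K) ≥ 98−60, i.e. δ+…+δ^K ≥ 38/17 ≈ 2.2353.
With δ = 3/4, the partial sums are K=1: 0.7500, K=2: 1.3125, K=3: 1.7344, K=4: 2.0508, K=5: 2.2881.
K = 5 is the first length at which the sum reaches 2.2353.

5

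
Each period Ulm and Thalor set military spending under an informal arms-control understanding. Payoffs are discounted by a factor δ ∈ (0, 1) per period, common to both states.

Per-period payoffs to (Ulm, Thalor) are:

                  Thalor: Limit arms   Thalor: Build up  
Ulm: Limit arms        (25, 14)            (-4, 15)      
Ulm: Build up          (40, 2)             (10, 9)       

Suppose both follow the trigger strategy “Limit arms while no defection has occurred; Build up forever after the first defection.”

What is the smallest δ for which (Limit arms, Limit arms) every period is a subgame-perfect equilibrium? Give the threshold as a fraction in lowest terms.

1/2

For Ulm: deviation gain 40−25 = 15, per-period punishment loss 25−10 = 15. IC gives δ ≥ 15/30 = 1/2.
For Thalor: gain 1, loss 5 per period, so δ ≥ 1/6.
The tighter constraint is Ulm's, so cooperation needs δ ≥ 1/2.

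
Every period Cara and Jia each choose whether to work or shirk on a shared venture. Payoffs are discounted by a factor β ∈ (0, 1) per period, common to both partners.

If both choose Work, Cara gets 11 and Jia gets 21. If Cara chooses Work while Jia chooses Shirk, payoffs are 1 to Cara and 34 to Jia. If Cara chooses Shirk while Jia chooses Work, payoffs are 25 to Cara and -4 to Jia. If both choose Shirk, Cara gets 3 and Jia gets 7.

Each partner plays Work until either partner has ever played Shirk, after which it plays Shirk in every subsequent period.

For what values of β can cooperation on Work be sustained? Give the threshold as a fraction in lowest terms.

Cara's threshold: (25−11)/(25−3) = 7/11.
Jia's threshold: (34−21)/(34−7) = 13/27.
7/11 > 13/27, so Cara binds and β* = 7/11.

7/11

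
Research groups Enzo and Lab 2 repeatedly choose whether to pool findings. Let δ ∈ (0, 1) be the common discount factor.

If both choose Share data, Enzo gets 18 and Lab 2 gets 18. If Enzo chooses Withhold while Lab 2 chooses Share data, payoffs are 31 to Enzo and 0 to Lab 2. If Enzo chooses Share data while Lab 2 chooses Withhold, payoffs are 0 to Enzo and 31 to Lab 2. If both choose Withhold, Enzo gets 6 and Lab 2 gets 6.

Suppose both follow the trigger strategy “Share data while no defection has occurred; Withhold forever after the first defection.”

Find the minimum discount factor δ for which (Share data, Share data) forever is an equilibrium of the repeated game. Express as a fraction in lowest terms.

13/25

18/(1−δ) ≥ 31 + 6δ/(1−δ)
18 ≥ 31 − 25δ
δ ≥ 13/25.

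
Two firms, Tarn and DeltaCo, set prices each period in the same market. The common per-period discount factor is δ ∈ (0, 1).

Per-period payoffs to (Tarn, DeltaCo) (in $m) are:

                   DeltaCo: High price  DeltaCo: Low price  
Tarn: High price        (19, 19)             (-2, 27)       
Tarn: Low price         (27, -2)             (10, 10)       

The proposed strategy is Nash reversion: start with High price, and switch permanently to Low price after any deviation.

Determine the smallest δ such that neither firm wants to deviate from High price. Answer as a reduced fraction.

19/(1−δ) ≥ 27 + 10δ/(1−δ)
19 ≥ 27 − 17δ
δ ≥ 8/17.

8/17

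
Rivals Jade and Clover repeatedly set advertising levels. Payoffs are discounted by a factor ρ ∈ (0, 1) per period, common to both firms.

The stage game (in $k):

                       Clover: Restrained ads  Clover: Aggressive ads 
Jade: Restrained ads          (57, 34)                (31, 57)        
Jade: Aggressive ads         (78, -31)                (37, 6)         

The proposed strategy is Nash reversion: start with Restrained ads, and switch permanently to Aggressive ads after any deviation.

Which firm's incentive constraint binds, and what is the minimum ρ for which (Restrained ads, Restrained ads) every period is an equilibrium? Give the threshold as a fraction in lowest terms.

Jade; ρ ≥ 21/41

For Jade: deviation gain 78−57 = 21, per-period punishment loss 57−37 = 20. IC gives ρ ≥ 21/41.
For Clover: gain 23, loss 28 per period, so ρ ≥ 23/51.
The tighter constraint is Jade's, so cooperation needs ρ ≥ 21/41.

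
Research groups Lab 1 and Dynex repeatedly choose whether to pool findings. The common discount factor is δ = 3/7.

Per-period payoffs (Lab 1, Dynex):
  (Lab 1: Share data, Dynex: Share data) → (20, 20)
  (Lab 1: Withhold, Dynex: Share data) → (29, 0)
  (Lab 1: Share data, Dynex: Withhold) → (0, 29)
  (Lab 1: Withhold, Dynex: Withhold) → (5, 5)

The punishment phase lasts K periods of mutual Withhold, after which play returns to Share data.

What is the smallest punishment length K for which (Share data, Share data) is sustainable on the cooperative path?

2

No profitable deviation requires (20−5)(δ+…+δ^K) ≥ 29−20, i.e. δ+…+δ^K ≥ 3/5 ≈ 0.6000.
With δ = 3/7, the partial sums are K=1: 0.4286, K=2: 0.6122.
K = 2 is the first length at which the sum reaches 0.6000.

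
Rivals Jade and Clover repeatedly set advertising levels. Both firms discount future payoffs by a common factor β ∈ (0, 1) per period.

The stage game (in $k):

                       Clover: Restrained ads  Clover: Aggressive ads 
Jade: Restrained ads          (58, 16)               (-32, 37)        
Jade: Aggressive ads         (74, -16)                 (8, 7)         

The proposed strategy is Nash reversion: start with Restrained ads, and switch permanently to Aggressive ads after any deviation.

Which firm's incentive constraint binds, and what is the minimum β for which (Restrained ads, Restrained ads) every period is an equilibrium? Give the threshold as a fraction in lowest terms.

For Jade: deviation gain 74−58 = 16, per-period punishment loss 58−8 = 50. IC gives β ≥ 16/66 = 8/33.
For Clover: gain 21, loss 9 per period, so β ≥ 21/30 = 7/10.
The tighter constraint is Clover's, so cooperation needs β ≥ 7/10.

Clover; β ≥ 7/10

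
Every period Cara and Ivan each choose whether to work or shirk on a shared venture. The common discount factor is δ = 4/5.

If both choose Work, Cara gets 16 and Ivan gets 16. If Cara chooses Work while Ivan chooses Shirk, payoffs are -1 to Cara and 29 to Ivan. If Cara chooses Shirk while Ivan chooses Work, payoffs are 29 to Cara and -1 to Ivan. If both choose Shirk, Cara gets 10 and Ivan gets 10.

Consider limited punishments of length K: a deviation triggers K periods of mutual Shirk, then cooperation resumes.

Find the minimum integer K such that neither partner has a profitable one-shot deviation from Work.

Need Σ_{k=1}^{K} δ^k ≥ (29−16)/(16−10) = 2.1667 at δ = 4/5.
At K = 3 the sum is 1.9520 < 2.1667; at K = 4 it is 2.3616 ≥ 2.1667.
So the minimum punishment length is K = 4.

4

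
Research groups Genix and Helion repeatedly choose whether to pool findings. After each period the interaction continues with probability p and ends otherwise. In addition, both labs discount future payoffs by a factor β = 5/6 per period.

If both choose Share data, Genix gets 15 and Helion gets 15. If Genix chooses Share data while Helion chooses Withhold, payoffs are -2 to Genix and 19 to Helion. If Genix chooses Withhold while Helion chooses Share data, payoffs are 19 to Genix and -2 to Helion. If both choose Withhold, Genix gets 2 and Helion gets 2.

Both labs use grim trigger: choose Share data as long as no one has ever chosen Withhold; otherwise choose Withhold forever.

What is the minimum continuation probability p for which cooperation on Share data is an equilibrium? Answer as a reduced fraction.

With continuation probability p and discount β, the effective per-period discount factor is βp.
Grim-trigger IC: βp ≥ (19−15)/(19−2) = 4/17.
So p ≥ (4/17)/(5/6) = 24/85.

24/85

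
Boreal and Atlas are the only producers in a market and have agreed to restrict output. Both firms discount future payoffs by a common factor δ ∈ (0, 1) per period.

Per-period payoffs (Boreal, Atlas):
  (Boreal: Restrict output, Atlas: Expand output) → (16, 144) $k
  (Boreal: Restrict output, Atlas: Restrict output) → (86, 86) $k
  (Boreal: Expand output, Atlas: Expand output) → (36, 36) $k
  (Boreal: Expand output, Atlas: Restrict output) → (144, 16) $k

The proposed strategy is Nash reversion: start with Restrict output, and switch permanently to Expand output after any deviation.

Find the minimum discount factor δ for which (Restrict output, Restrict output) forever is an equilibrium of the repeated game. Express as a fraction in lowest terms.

29/54

Cooperation forever yields 86 each period: 86/(1−δ).
Deviating yields 144 once, then 36 forever: 144 + 36δ/(1−δ).
No profitable deviation requires 86/(1−δ) ≥ 144 + 36δ/(1−δ).
Multiplying by (1−δ): 86 ≥ 144(1−δ) + 36δ = 144 − 108δ.
So 108δ ≥ 58, i.e. δ ≥ 58/108 = 29/54.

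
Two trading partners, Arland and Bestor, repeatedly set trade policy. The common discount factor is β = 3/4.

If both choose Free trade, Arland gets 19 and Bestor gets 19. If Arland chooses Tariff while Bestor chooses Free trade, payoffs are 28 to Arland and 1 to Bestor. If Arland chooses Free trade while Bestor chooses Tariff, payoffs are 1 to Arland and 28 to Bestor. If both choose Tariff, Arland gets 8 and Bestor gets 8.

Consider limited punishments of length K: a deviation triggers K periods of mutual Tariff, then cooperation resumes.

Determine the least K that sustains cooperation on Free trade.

2

Need Σ_{k=1}^{K} β^k ≥ (28−19)/(19−8) = 0.8182 at β = 3/4.
At K = 1 the sum is 0.7500 < 0.8182; at K = 2 it is 1.3125 ≥ 0.8182.
So the minimum punishment length is K = 2.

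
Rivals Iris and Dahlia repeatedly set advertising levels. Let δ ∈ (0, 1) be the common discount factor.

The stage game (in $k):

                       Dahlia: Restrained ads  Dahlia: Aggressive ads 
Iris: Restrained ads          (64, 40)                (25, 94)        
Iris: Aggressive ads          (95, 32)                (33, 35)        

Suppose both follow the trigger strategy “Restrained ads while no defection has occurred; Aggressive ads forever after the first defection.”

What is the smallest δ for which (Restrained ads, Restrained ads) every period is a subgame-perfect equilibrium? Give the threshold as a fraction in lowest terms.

54/59

Iris: cooperation gives 64 each period; deviation gives 95 once then 33 forever.
  64/(1−δ) ≥ 95 + 33δ/(1−δ) ⇒ δ ≥ 31/62 = 1/2.
Dahlia: cooperation gives 40 each period; deviation gives 94 once then 35 forever.
  δ ≥ 54/59.
Both must hold, so the binding constraint is Dahlia's: δ ≥ 54/59.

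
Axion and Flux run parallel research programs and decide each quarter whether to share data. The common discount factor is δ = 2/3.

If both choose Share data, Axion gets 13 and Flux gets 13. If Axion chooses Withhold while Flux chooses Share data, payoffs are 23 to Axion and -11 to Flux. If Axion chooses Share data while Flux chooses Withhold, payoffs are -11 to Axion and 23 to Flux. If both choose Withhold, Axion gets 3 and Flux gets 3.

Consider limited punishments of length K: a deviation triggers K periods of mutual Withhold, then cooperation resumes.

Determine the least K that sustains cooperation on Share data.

IC: δ(1−δ^K)/(1−δ) ≥ (23−13)/(13−3) = 1.
With δ = 2/3: need 1 − δ^K ≥ 1·(1−2/3)/(2/3), i.e. δ^K ≤ 0.5000.
Since (2/3)^1 = 0.6667 and (2/3)^2 = 0.4444, the smallest such K is 2.

2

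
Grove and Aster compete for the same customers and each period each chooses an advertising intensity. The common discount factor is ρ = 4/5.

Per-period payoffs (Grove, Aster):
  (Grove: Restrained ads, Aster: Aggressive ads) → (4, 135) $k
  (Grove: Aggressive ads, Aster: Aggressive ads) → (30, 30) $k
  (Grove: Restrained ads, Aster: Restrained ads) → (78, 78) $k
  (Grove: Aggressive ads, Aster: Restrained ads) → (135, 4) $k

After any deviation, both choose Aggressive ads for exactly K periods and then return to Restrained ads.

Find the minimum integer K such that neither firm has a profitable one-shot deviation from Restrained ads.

2

IC: ρ(1−ρ^K)/(1−ρ) ≥ (135−78)/(78−30) = 19/16.
With ρ = 4/5: need 1 − ρ^K ≥ 19/16·(1−4/5)/(4/5), i.e. ρ^K ≤ 0.7031.
Since (4/5)^1 = 0.8000 and (4/5)^2 = 0.6400, the smallest such K is 2.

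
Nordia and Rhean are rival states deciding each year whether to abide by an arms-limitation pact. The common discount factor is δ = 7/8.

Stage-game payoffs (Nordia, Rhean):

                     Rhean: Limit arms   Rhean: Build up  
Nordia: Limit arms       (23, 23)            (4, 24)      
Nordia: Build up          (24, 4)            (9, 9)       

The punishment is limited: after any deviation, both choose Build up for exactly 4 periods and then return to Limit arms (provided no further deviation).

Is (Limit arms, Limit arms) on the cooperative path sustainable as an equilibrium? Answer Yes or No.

IC: δ+…+δ^4 ≥ (24−23)/(23−9) = 1/14.
At δ = 7/8: partial sum = 2.8967 ≥ 0.0714. Cooperation sustainable.

Yes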